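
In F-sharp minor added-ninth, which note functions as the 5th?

C-sharp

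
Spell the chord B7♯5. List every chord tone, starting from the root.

Root B, quality augmented seventh:
root → B
3rd (major 3rd) → D♯
5th (augmented 5th) → F𝄪
7th (minor 7th) → A

B  D♯  F𝄪  A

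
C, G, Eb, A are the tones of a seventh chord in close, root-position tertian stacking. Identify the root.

A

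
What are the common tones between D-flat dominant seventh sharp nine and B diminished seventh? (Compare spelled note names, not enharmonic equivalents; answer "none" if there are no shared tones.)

D-flat dominant seventh sharp nine = D-flat, F, A-flat, C-flat, E.
B diminished seventh = B, D, F, A-flat.
Shared: F, A-flat.

F  A-flat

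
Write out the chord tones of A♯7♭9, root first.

A#  C##  E#  G#  B

Root A#, quality dominant seventh flat nine:
- root: A#
- major 3rd: C##
- perfect 5th: E#
- minor 7th: G#
- minor 9th: B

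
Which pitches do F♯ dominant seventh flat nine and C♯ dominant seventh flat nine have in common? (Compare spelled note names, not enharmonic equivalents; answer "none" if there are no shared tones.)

F♯ dominant seventh flat nine = F-sharp, A-sharp, C-sharp, E, G.
C♯ dominant seventh flat nine = C-sharp, E-sharp, G-sharp, B, D.
Shared: C-sharp.

C-sharp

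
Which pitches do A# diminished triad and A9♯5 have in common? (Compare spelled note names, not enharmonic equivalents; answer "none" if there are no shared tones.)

C♯

A# diminished triad: A♯ C♯ E
A9♯5: A C♯ E♯ G B
Common to both → C♯.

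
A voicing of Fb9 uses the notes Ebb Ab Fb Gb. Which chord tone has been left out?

The full Fb9 chord is Fb, Ab, Cb, Ebb, Gb.
Comparing with the voicing, the perfect 5th (5th) — Cb — is absent.

Cb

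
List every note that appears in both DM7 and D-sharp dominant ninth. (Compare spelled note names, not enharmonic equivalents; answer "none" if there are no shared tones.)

DM7 = D, F#, A, C#.
D-sharp dominant ninth = D#, F##, A#, C#, E#.
Shared: C#.

C#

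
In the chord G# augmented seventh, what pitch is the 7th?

Root of G# augmented seventh = G#. The 7th is a minor 7th: G# up a minor 7th → F#.

F#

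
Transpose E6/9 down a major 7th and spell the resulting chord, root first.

A major 7th down from E is F, so the new chord is F six-nine.
Root: F
Major 3rd (3rd): A
Perfect 5th (5th): C
Major 6th (6th): D
Major 9th (9th): G

F, A, C, D, G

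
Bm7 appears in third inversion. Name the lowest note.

Bm7 = B–D–F#–A. Third inversion → seventh in the bass = A.

A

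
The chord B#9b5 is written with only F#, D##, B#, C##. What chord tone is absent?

The full B#9b5 chord is B#, D##, F#, A#, C##.
Comparing with the voicing, the minor 7th (7th) — A# — is absent.

A#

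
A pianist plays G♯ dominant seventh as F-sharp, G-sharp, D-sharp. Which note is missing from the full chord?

G♯ dominant seventh = G-sharp, B-sharp, D-sharp, F-sharp. The voicing lacks the 3rd (major 3rd), B-sharp.

B-sharp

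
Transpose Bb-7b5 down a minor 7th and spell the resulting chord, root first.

Bb down a minor 7th → C. New chord: C half-diminished seventh.
root → C
3rd (minor 3rd) → Eb
5th (diminished 5th) → Gb
7th (minor 7th) → Bb

C, Eb, Gb, Bb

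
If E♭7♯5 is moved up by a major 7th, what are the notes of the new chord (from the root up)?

D  F#  A#  C

A major 7th up from Eb is D, so the new chord is D augmented seventh.
D — root
F# — major 3rd
A# — augmented 5th
C — minor 7th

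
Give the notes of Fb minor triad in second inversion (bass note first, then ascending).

C-flat, F-flat, A-double-flat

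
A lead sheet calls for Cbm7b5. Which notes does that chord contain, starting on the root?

Cbm7b5 is a half-diminished seventh built on Cb.
root → Cb
3rd (minor 3rd) → Ebb
5th (diminished 5th) → Gbb
7th (minor 7th) → Bbb

Cb  Ebb  Gbb  Bbb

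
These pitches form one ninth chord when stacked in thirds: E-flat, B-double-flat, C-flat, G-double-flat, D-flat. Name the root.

Arranged so that each adjacent pair is a third by letter name: C-flat – E-flat – G-double-flat – B-double-flat – D-flat.
The bottom of that stack, C-flat, is the root (this is C-flat dominant ninth flat five).

C-flat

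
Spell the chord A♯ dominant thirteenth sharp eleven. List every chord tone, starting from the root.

A♯ dominant thirteenth sharp eleven: dominant thirteenth sharp eleven on A-sharp.
- root: A-sharp
- major 3rd: C-double-sharp
- perfect 5th: E-sharp
- minor 7th: G-sharp
- major 9th: B-sharp
- augmented 11th: D-double-sharp
- major 13th: F-double-sharp

A-sharp, C-double-sharp, E-sharp, G-sharp, B-sharp, D-double-sharp, F-double-sharp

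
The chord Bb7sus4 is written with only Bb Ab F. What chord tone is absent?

Eb

The full Bb7sus4 chord is Bb, Eb, F, Ab.
Comparing with the voicing, the perfect 4th (4th) — Eb — is absent.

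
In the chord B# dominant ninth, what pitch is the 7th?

B# dominant ninth is built on B♯; its 7th is a minor 7th above the root.
A seventh above B uses the letter A, and the minor 7th above B♯ is A♯.

A♯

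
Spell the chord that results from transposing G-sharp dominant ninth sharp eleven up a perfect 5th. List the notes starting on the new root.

D♯  F𝄪  A♯  C♯  E♯  G𝄪

Transposed root: G♯ → D♯ (perfect 5th up). So we spell D♯ dominant ninth sharp eleven:
root → D♯
3rd (major 3rd) → F𝄪
5th (perfect 5th) → A♯
7th (minor 7th) → C♯
9th (major 9th) → E♯
11th (augmented 11th) → G𝄪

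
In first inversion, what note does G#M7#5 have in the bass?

B♯

G#M7#5 in root position is G♯–B♯–D𝄪–F𝄪.
First inversion places the third in the bass, which is B♯.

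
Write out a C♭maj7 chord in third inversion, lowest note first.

B♭, C♭, E♭, G♭

C♭maj7 = C♭–E♭–G♭–B♭; third inversion → seventh (B♭) lowest.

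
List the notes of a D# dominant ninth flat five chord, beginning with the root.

D#, F##, A, C#, E#

Root D#, quality dominant ninth flat five:
- root: D#
- major 3rd: F##
- diminished 5th: A
- minor 7th: C#
- major 9th: E#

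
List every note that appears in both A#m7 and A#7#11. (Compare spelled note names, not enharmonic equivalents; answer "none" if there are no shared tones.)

A#  E#  G#

A#m7: A# C# E# G#
A#7#11: A# C## E# G# D##
Common to both → A#, E#, G#.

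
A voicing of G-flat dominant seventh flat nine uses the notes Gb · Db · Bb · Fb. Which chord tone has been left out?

Abb

The full G-flat dominant seventh flat nine chord is Gb, Bb, Db, Fb, Abb.
Comparing with the voicing, the minor 9th (9th) — Abb — is absent.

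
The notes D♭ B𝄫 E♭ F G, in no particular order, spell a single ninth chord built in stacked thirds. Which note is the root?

E♭

Stacking in thirds gives E♭ – G – B𝄫 – D♭ – F, so E♭ is the root — E♭ dominant ninth flat five.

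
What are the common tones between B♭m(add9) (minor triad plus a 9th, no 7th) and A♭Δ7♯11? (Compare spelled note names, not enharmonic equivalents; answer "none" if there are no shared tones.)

B♭m(add9): Bb Db F C
A♭Δ7♯11: Ab C Eb G D
Common to both → C.

C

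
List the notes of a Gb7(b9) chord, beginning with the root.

Gb Bb Db Fb Abb

Gb7(b9) is a dominant seventh flat nine built on Gb.
Root: Gb
Major 3rd (3rd): Bb
Perfect 5th (5th): Db
Minor 7th (7th): Fb
Minor 9th (9th): Abb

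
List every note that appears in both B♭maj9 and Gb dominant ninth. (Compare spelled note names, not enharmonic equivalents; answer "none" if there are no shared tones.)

B♭maj9 = B♭, D, F, A, C.
Gb dominant ninth = G♭, B♭, D♭, F♭, A♭.
Shared: B♭.

B♭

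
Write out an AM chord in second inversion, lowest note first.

E  A  C♯

AM = A–C♯–E; second inversion → fifth (E) lowest.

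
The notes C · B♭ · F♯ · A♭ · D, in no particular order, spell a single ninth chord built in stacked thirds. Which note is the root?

Stacking in thirds gives B♭ – D – F♯ – A♭ – C, so B♭ is the root — B♭ dominant ninth sharp five.

B♭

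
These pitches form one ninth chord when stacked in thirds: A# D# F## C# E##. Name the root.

Stacking in thirds gives D# – F## – A# – C# – E##, so D# is the root — D# dominant seventh sharp nine.

D#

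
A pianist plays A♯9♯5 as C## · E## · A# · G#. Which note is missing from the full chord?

The full A♯9♯5 chord is A#, C##, E##, G#, B#.
Comparing with the voicing, the major 9th (9th) — B# — is absent.

B#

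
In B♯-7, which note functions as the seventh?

Root of B♯-7 = B♯. The 7th is a minor 7th: B♯ up a minor 7th → A♯.

A♯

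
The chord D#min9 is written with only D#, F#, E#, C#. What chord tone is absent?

A#

D#min9 = D#, F#, A#, C#, E#. The voicing lacks the 5th (perfect 5th), A#.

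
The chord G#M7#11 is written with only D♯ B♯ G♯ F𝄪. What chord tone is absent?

C𝄪

G#M7#11 = G♯, B♯, D♯, F𝄪, C𝄪. The voicing lacks the 11th (augmented 11th), C𝄪.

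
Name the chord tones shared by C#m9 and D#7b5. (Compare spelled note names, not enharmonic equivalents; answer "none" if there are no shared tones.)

C#, D#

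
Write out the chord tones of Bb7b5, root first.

Bb – D – Fb – Ab

Bb7b5: dominant seventh flat five on Bb.
Bb — root
D — major 3rd
Fb — diminished 5th
Ab — minor 7th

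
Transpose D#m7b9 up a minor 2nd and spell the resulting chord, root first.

A minor 2nd up from D♯ is E, so the new chord is E minor seventh flat nine.
root → E
3rd (minor 3rd) → G
5th (perfect 5th) → B
7th (minor 7th) → D
9th (minor 9th) → F

E – G – B – D – F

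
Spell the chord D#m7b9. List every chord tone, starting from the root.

D# F# A# C# E

D#m7b9: minor seventh flat nine on D#.
- root: D#
- minor 3rd: F#
- perfect 5th: A#
- minor 7th: C#
- minor 9th: E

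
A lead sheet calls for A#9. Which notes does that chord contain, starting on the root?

A#9: dominant ninth on A#.
root → A#
3rd (major 3rd) → C##
5th (perfect 5th) → E#
7th (minor 7th) → G#
9th (major 9th) → B#

A#, C##, E#, G#, B#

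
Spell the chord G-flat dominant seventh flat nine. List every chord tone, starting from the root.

G-flat B-flat D-flat F-flat A-double-flat

G-flat dominant seventh flat nine is a dominant seventh flat nine built on G-flat.
- root: G-flat
- major 3rd: B-flat
- perfect 5th: D-flat
- minor 7th: F-flat
- minor 9th: A-double-flat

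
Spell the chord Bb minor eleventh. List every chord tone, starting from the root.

Bb minor eleventh: minor eleventh on B♭.
root → B♭
3rd (minor 3rd) → D♭
5th (perfect 5th) → F
7th (minor 7th) → A♭
9th (major 9th) → C
11th (perfect 11th) → E♭

B♭  D♭  F  A♭  C  E♭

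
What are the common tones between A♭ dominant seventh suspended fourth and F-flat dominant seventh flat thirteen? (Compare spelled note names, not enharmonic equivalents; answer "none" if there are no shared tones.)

A♭ dominant seventh suspended fourth = A-flat, D-flat, E-flat, G-flat.
F-flat dominant seventh flat thirteen = F-flat, A-flat, C-flat, E-double-flat, D-double-flat.
Shared: A-flat.

A-flat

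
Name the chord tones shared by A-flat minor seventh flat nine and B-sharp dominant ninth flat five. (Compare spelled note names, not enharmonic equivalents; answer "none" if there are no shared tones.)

none

A-flat minor seventh flat nine: A-flat C-flat E-flat G-flat B-double-flat
B-sharp dominant ninth flat five: B-sharp D-double-sharp F-sharp A-sharp C-double-sharp
Common to both → none.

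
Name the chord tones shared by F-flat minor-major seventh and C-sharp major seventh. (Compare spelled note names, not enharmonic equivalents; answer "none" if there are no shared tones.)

none

F-flat minor-major seventh: Fb Abb Cb Eb
C-sharp major seventh: C# E# G# B#
Common to both → none.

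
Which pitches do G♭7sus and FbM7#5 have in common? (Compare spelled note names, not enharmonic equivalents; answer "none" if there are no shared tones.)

Fb

G♭7sus = Gb, Cb, Db, Fb.
FbM7#5 = Fb, Ab, C, Eb.
Shared: Fb.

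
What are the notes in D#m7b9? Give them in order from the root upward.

Root D#, quality minor seventh flat nine:
root → D#
3rd (minor 3rd) → F#
5th (perfect 5th) → A#
7th (minor 7th) → C#
9th (minor 9th) → E

D# F# A# C# E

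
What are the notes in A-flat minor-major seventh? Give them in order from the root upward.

A-flat, C-flat, E-flat, G

Root A-flat, quality minor-major seventh:
- root: A-flat
- minor 3rd: C-flat
- perfect 5th: E-flat
- major 7th: G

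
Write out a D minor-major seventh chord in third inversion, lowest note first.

D minor-major seventh = D–F–A–C-sharp; third inversion → seventh (C-sharp) lowest.

C-sharp D F A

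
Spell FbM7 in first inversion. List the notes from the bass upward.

FbM7 = Fb–Ab–Cb–Eb; first inversion → third (Ab) lowest.

Ab, Cb, Eb, Fb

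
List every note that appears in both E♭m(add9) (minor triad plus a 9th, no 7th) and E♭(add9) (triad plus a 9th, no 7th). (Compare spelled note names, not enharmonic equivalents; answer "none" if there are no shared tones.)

E♭, B♭, F

E♭m(add9): E♭ G♭ B♭ F
E♭(add9): E♭ G B♭ F
Common to both → E♭, B♭, F.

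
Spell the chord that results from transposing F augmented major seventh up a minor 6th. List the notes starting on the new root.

Db F A C

F up a minor 6th → Db. New chord: Db augmented major seventh.
Db — root
F — major 3rd
A — augmented 5th
C — major 7th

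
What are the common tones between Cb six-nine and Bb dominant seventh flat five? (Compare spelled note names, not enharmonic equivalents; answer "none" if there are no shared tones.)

A-flat

Cb six-nine: C-flat E-flat G-flat A-flat D-flat
Bb dominant seventh flat five: B-flat D F-flat A-flat
Common to both → A-flat.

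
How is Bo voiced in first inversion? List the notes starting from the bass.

D – F – B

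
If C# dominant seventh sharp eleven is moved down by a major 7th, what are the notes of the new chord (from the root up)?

D, F-sharp, A, C, G-sharp

Transposed root: C-sharp → D (major 7th down). So we spell D dominant seventh sharp eleven:
Root: D
Major 3rd (3rd): F-sharp
Perfect 5th (5th): A
Minor 7th (7th): C
Augmented 11th (11th): G-sharp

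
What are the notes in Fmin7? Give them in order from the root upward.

Fmin7: minor seventh on F.
F — root
Ab — minor 3rd
C — perfect 5th
Eb — minor 7th

F – Ab – C – Eb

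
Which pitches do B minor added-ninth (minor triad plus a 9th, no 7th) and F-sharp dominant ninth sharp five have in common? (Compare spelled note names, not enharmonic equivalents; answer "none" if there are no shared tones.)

B minor added-ninth: B D F-sharp C-sharp
F-sharp dominant ninth sharp five: F-sharp A-sharp C-double-sharp E G-sharp
Common to both → F-sharp.

F-sharp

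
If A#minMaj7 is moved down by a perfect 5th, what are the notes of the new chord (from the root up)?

Transposed root: A# → D# (perfect 5th down). So we spell D# minor-major seventh:
D# — root
F# — minor 3rd
A# — perfect 5th
C## — major 7th

D# F# A# C##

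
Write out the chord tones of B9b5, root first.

B – D# – F – A – C#

B9b5: dominant ninth flat five on B.
B — root
D# — major 3rd
F — diminished 5th
A — minor 7th
C# — major 9th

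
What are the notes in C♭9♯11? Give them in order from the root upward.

Cb Eb Gb Bbb Db F

C♭9♯11 is a dominant ninth sharp eleven built on Cb.
root → Cb
3rd (major 3rd) → Eb
5th (perfect 5th) → Gb
7th (minor 7th) → Bbb
9th (major 9th) → Db
11th (augmented 11th) → F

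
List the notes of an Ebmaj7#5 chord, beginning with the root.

Eb – G – B – D

Ebmaj7#5: augmented major seventh on Eb.
- root: Eb
- major 3rd: G
- augmented 5th: B
- major 7th: D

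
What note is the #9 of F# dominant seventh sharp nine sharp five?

Root of F# dominant seventh sharp nine sharp five = F♯. The 9th is an augmented 9th: F♯ up an augmented 9th → G𝄪.

G𝄪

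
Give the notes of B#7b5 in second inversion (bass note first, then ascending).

B#7b5 = B♯–D𝄪–F♯–A♯; second inversion → fifth (F♯) lowest.

F♯, A♯, B♯, D𝄪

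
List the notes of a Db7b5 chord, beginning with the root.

Db F Abb Cb

Root Db, quality dominant seventh flat five:
root → Db
3rd (major 3rd) → F
5th (diminished 5th) → Abb
7th (minor 7th) → Cb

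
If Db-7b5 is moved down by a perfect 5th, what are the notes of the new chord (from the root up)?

Gb – Bbb – Dbb – Fb

A perfect 5th down from Db is Gb, so the new chord is Gb half-diminished seventh.
root → Gb
3rd (minor 3rd) → Bbb
5th (diminished 5th) → Dbb
7th (minor 7th) → Fb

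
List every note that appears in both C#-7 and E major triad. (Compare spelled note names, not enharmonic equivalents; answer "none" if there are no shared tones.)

C#-7 = C#, E, G#, B.
E major triad = E, G#, B.
Shared: E, G#, B.

E, G#, B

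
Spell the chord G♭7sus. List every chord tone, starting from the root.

Gb  Cb  Db  Fb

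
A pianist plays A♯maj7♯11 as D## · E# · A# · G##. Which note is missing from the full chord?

C##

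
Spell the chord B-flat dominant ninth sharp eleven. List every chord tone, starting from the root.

B-flat dominant ninth sharp eleven: dominant ninth sharp eleven on B♭.
Root: B♭
Major 3rd (3rd): D
Perfect 5th (5th): F
Minor 7th (7th): A♭
Major 9th (9th): C
Augmented 11th (11th): E

B♭ – D – F – A♭ – C – E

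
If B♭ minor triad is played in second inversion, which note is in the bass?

F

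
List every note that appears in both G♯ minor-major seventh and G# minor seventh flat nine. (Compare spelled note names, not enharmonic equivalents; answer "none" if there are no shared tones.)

G-sharp  B  D-sharp

G♯ minor-major seventh = G-sharp, B, D-sharp, F-double-sharp.
G# minor seventh flat nine = G-sharp, B, D-sharp, F-sharp, A.
Shared: G-sharp, B, D-sharp.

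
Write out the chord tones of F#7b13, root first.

F#7b13 is a dominant seventh flat thirteen built on F#.
root → F#
3rd (major 3rd) → A#
5th (perfect 5th) → C#
7th (minor 7th) → E
13th (minor 13th) → D

F# A# C# E D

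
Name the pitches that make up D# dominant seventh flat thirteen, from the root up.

D# F## A# C# B

D# dominant seventh flat thirteen is a dominant seventh flat thirteen built on D#.
Root: D#
Major 3rd (3rd): F##
Perfect 5th (5th): A#
Minor 7th (7th): C#
Minor 13th (13th): B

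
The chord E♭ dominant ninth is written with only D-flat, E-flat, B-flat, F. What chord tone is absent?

G

The full E♭ dominant ninth chord is E-flat, G, B-flat, D-flat, F.
Comparing with the voicing, the major 3rd (3rd) — G — is absent.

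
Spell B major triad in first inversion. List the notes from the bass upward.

D-sharp, F-sharp, B

In root position, B major triad is B–D-sharp–F-sharp.
First inversion puts the third (D-sharp) in the bass.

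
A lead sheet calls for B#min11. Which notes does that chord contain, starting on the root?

B#min11 is a minor eleventh built on B#.
root → B#
3rd (minor 3rd) → D#
5th (perfect 5th) → F##
7th (minor 7th) → A#
9th (major 9th) → C##
11th (perfect 11th) → E#

B# – D# – F## – A# – C## – E#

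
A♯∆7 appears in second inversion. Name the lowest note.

A♯∆7 = A#–C##–E#–G##. Second inversion → fifth in the bass = E#.

E#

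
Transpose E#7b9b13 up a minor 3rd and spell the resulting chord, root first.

E# up a minor 3rd → G#. New chord: G# dominant seventh flat nine flat thirteen.
root → G#
3rd (major 3rd) → B#
5th (perfect 5th) → D#
7th (minor 7th) → F#
9th (minor 9th) → A
13th (minor 13th) → E

G#  B#  D#  F#  A  E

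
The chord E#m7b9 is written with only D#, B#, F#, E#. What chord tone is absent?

The full E#m7b9 chord is E#, G#, B#, D#, F#.
Comparing with the voicing, the minor 3rd (3rd) — G# — is absent.

G#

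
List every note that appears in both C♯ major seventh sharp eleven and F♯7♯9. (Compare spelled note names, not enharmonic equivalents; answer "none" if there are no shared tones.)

C♯ major seventh sharp eleven: C# E# G# B# F##
F♯7♯9: F# A# C# E G##
Common to both → C#.

C#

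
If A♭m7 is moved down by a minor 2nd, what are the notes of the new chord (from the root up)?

A minor 2nd down from A♭ is G, so the new chord is G minor seventh.
- root: G
- minor 3rd: B♭
- perfect 5th: D
- minor 7th: F

G – B♭ – D – F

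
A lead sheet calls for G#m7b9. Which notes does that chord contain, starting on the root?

G♯, B, D♯, F♯, A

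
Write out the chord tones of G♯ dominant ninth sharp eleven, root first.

G#, B#, D#, F#, A#, C##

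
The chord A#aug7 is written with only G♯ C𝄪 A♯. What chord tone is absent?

E𝄪

The full A#aug7 chord is A♯, C𝄪, E𝄪, G♯.
Comparing with the voicing, the augmented 5th (5th) — E𝄪 — is absent.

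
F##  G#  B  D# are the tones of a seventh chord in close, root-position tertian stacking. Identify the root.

Arranged so that each adjacent pair is a third by letter name: G# – B – D# – F##.
The bottom of that stack, G#, is the root (this is G# minor-major seventh).

G#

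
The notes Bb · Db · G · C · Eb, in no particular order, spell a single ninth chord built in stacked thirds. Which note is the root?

C

Arranged so that each adjacent pair is a third by letter name: C – Eb – G – Bb – Db.
The bottom of that stack, C, is the root (this is C minor seventh flat nine).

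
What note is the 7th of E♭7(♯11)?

E♭7(♯11) is built on Eb; its 7th is a minor 7th above the root.
A seventh above E uses the letter D, and the minor 7th above Eb is Db.

Db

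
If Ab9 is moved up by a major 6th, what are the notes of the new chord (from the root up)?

A major 6th up from Ab is F, so the new chord is F dominant ninth.
root → F
3rd (major 3rd) → A
5th (perfect 5th) → C
7th (minor 7th) → Eb
9th (major 9th) → G

F – A – C – Eb – G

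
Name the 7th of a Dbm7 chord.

Dbm7 is built on Db; its 7th is a minor 7th above the root.
A seventh above D uses the letter C, and the minor 7th above Db is Cb.

Cb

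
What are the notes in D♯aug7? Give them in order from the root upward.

D#, F##, A##, C#

Root D#, quality augmented seventh:
D# — root
F## — major 3rd
A## — augmented 5th
C# — minor 7th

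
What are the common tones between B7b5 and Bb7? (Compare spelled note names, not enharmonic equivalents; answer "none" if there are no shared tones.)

F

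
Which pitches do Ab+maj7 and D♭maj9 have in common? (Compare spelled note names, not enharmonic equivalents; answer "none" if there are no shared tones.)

Ab, C

Ab+maj7 = Ab, C, E, G.
D♭maj9 = Db, F, Ab, C, Eb.
Shared: Ab, C.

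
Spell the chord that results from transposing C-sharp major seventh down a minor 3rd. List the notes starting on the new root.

A-sharp C-double-sharp E-sharp G-double-sharp

Transposed root: C-sharp → A-sharp (minor 3rd down). So we spell A-sharp major seventh:
- root: A-sharp
- major 3rd: C-double-sharp
- perfect 5th: E-sharp
- major 7th: G-double-sharp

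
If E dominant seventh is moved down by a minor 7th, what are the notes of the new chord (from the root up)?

F#, A#, C#, E

E down a minor 7th → F#. New chord: F# dominant seventh.
Root: F#
Major 3rd (3rd): A#
Perfect 5th (5th): C#
Minor 7th (7th): E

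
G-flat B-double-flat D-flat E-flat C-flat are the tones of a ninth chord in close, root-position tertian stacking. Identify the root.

C-flat

Stacking in thirds gives C-flat – E-flat – G-flat – B-double-flat – D-flat, so C-flat is the root — C-flat dominant ninth.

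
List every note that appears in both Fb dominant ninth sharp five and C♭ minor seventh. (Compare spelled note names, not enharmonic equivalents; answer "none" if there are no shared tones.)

Fb dominant ninth sharp five = F-flat, A-flat, C, E-double-flat, G-flat.
C♭ minor seventh = C-flat, E-double-flat, G-flat, B-double-flat.
Shared: E-double-flat, G-flat.

E-double-flat – G-flat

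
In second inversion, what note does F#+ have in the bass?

C##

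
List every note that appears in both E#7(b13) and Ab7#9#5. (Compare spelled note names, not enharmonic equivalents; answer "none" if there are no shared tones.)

E#7(b13) = E♯, G𝄪, B♯, D♯, C♯.
Ab7#9#5 = A♭, C, E, G♭, B.
Shared: none.

none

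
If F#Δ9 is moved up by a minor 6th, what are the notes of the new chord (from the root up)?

Transposed root: F# → D (minor 6th up). So we spell D major ninth:
D — root
F# — major 3rd
A — perfect 5th
C# — major 7th
E — major 9th

D, F#, A, C#, E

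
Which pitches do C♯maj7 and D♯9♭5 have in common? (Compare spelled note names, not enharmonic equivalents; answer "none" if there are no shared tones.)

C♯maj7 = C#, E#, G#, B#.
D♯9♭5 = D#, F##, A, C#, E#.
Shared: C#, E#.

C#  E#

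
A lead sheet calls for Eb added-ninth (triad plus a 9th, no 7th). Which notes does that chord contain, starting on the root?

Eb added-ninth is an added-ninth built on E-flat.
E-flat — root
G — major 3rd
B-flat — perfect 5th
F — major 9th

E-flat G B-flat F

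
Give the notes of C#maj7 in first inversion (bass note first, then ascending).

C#maj7 = C♯–E♯–G♯–B♯; first inversion → third (E♯) lowest.

E♯, G♯, B♯, C♯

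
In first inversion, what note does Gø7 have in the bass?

Gø7 in root position is G–Bb–Db–F.
First inversion places the third in the bass, which is Bb.

Bb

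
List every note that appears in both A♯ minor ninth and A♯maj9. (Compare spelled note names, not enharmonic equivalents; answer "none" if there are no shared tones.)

A# – E# – B#

A♯ minor ninth: A# C# E# G# B#
A♯maj9: A# C## E# G## B#
Common to both → A#, E#, B#.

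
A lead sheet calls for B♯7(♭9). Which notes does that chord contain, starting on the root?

B♯ – D𝄪 – F𝄪 – A♯ – C♯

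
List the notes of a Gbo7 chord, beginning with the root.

Gbo7 is a diminished seventh built on Gb.
- root: Gb
- minor 3rd: Bbb
- diminished 5th: Dbb
- diminished 7th: Fbb

Gb, Bbb, Dbb, Fbb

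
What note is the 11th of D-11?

G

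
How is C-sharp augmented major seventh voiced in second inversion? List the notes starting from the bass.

G##  B#  C#  E#

In root position, C-sharp augmented major seventh is C#–E#–G##–B#.
Second inversion puts the fifth (G##) in the bass.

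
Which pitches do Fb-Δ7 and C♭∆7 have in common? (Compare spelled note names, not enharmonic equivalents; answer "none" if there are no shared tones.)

C♭, E♭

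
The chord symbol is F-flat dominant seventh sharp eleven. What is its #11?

Root of F-flat dominant seventh sharp eleven = F-flat. The 11th is an augmented 11th: F-flat up an augmented 11th → B-flat.

B-flat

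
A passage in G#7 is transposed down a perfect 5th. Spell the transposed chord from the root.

Transposed root: G# → C# (perfect 5th down). So we spell C# dominant seventh:
- root: C#
- major 3rd: E#
- perfect 5th: G#
- minor 7th: B

C# E# G# B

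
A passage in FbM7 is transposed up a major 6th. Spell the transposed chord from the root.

Db F Ab C

Fb up a major 6th → Db. New chord: Db major seventh.
root → Db
3rd (major 3rd) → F
5th (perfect 5th) → Ab
7th (major 7th) → C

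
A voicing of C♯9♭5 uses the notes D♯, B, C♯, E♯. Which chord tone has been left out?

G

The full C♯9♭5 chord is C♯, E♯, G, B, D♯.
Comparing with the voicing, the diminished 5th (5th) — G — is absent.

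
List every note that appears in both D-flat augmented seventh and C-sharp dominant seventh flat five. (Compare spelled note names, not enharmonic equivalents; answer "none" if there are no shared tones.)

none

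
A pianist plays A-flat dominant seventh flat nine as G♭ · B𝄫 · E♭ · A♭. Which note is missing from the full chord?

C

A-flat dominant seventh flat nine = A♭, C, E♭, G♭, B𝄫. The voicing lacks the 3rd (major 3rd), C.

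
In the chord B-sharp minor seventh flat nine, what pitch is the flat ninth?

B-sharp minor seventh flat nine is built on B-sharp; its 9th is a minor 9th above the root.
A second above B uses the letter C, and the minor 9th above B-sharp is C-sharp.

C-sharp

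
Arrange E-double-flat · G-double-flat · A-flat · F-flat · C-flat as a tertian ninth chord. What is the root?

F-flat

Stacking in thirds gives F-flat – A-flat – C-flat – E-double-flat – G-double-flat, so F-flat is the root — F-flat dominant seventh flat nine.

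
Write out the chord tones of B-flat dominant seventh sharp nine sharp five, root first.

Bb, D, F#, Ab, C#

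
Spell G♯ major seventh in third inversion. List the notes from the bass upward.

In root position, G♯ major seventh is G-sharp–B-sharp–D-sharp–F-double-sharp.
Third inversion puts the seventh (F-double-sharp) in the bass.

F-double-sharp, G-sharp, B-sharp, D-sharp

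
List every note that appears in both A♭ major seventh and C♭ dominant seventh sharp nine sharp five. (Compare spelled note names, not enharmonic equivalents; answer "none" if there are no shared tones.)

E-flat  G

A♭ major seventh: A-flat C E-flat G
C♭ dominant seventh sharp nine sharp five: C-flat E-flat G B-double-flat D
Common to both → E-flat, G.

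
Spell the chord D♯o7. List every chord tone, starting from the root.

Root D#, quality diminished seventh:
- root: D#
- minor 3rd: F#
- diminished 5th: A
- diminished 7th: C

D#, F#, A, C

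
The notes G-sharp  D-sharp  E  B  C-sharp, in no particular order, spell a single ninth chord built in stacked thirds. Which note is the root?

C-sharp

Arranged so that each adjacent pair is a third by letter name: C-sharp – E – G-sharp – B – D-sharp.
The bottom of that stack, C-sharp, is the root (this is C-sharp minor ninth).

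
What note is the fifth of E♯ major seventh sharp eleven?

B#

Root of E♯ major seventh sharp eleven = E#. The 5th is a perfect 5th: E# up a perfect 5th → B#.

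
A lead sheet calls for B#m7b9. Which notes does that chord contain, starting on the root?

B#m7b9 is a minor seventh flat nine built on B♯.
Root: B♯
Minor 3rd (3rd): D♯
Perfect 5th (5th): F𝄪
Minor 7th (7th): A♯
Minor 9th (9th): C♯

B♯ D♯ F𝄪 A♯ C♯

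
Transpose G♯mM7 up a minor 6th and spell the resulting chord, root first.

E, G, B, D#

Transposed root: G# → E (minor 6th up). So we spell E minor-major seventh:
Root: E
Minor 3rd (3rd): G
Perfect 5th (5th): B
Major 7th (7th): D#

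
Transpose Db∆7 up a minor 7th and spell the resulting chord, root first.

C♭, E♭, G♭, B♭

A minor 7th up from D♭ is C♭, so the new chord is C♭ major seventh.
- root: C♭
- major 3rd: E♭
- perfect 5th: G♭
- major 7th: B♭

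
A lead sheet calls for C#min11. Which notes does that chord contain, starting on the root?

Root C#, quality minor eleventh:
root → C#
3rd (minor 3rd) → E
5th (perfect 5th) → G#
7th (minor 7th) → B
9th (major 9th) → D#
11th (perfect 11th) → F#

C#  E  G#  B  D#  F#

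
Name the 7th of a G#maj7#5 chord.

G#maj7#5 is built on G#; its 7th is a major 7th above the root.
A seventh above G uses the letter F, and the major 7th above G# is F##.

F##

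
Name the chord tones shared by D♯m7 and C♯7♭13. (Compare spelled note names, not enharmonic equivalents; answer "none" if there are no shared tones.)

D♯m7: D# F# A# C#
C♯7♭13: C# E# G# B A
Common to both → C#.

C#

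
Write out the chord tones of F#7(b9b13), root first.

F# – A# – C# – E – G – D

F#7(b9b13) is a dominant seventh flat nine flat thirteen built on F#.
F# — root
A# — major 3rd
C# — perfect 5th
E — minor 7th
G — minor 9th
D — minor 13th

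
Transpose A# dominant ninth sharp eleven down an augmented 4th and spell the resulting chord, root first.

E G-sharp B D F-sharp A-sharp

An augmented 4th down from A-sharp is E, so the new chord is E dominant ninth sharp eleven.
root → E
3rd (major 3rd) → G-sharp
5th (perfect 5th) → B
7th (minor 7th) → D
9th (major 9th) → F-sharp
11th (augmented 11th) → A-sharp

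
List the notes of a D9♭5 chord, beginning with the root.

D9♭5: dominant ninth flat five on D.
D — root
F♯ — major 3rd
A♭ — diminished 5th
C — minor 7th
E — major 9th

D – F♯ – A♭ – C – E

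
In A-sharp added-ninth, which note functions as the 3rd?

Root of A-sharp added-ninth = A-sharp. The 3rd is a major 3rd: A-sharp up a major 3rd → C-double-sharp.

C-double-sharp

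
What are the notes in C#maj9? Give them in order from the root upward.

C♯  E♯  G♯  B♯  D♯

C#maj9: major ninth on C♯.
Root: C♯
Major 3rd (3rd): E♯
Perfect 5th (5th): G♯
Major 7th (7th): B♯
Major 9th (9th): D♯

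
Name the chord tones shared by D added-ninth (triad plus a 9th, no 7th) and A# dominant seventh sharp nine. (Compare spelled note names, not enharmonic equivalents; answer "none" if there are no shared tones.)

D added-ninth: D F-sharp A E
A# dominant seventh sharp nine: A-sharp C-double-sharp E-sharp G-sharp B-double-sharp
Common to both → none.

none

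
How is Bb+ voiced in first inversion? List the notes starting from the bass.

D – F# – Bb

Bb+ = Bb–D–F#; first inversion → third (D) lowest.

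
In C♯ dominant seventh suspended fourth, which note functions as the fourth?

C♯ dominant seventh suspended fourth is built on C-sharp; its 4th is a perfect 4th above the root.
A fourth above C uses the letter F, and the perfect 4th above C-sharp is F-sharp.

F-sharp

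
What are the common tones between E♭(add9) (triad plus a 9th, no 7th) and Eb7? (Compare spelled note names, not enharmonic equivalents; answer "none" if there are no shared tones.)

E♭, G, B♭

E♭(add9): E♭ G B♭ F
Eb7: E♭ G B♭ D♭
Common to both → E♭, G, B♭.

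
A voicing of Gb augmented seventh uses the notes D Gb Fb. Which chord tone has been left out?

Gb augmented seventh = Gb, Bb, D, Fb. The voicing lacks the 3rd (major 3rd), Bb.

Bb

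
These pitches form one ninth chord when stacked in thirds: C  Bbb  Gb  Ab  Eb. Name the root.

Stacking in thirds gives Ab – C – Eb – Gb – Bbb, so Ab is the root — Ab dominant seventh flat nine.

Ab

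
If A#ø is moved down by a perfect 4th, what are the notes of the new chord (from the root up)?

E#, G#, B, D#

A perfect 4th down from A# is E#, so the new chord is E# half-diminished seventh.
E# — root
G# — minor 3rd
B — diminished 5th
D# — minor 7th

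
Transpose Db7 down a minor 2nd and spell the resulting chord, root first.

A minor 2nd down from Db is C, so the new chord is C dominant seventh.
- root: C
- major 3rd: E
- perfect 5th: G
- minor 7th: Bb

C E G Bb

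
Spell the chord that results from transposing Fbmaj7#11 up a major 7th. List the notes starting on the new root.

F♭ up a major 7th → E♭. New chord: E♭ major seventh sharp eleven.
E♭ — root
G — major 3rd
B♭ — perfect 5th
D — major 7th
A — augmented 11th

E♭, G, B♭, D, A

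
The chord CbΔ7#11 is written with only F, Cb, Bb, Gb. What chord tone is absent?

CbΔ7#11 = Cb, Eb, Gb, Bb, F. The voicing lacks the 3rd (major 3rd), Eb.

Eb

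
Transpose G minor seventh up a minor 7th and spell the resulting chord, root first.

F, A-flat, C, E-flat

A minor 7th up from G is F, so the new chord is F minor seventh.
F — root
A-flat — minor 3rd
C — perfect 5th
E-flat — minor 7th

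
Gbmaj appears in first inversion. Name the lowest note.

Bb

Gbmaj in root position is Gb–Bb–Db.
First inversion places the third in the bass, which is Bb.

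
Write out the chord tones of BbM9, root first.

Bb, D, F, A, C

BbM9: major ninth on Bb.
root → Bb
3rd (major 3rd) → D
5th (perfect 5th) → F
7th (major 7th) → A
9th (major 9th) → C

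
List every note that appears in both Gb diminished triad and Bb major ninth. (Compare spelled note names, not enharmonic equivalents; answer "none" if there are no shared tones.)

Gb diminished triad: G-flat B-double-flat D-double-flat
Bb major ninth: B-flat D F A C
Common to both → none.

none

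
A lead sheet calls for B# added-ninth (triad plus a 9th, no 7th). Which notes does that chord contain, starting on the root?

B#  D##  F##  C##

B# added-ninth: added-ninth on B#.
- root: B#
- major 3rd: D##
- perfect 5th: F##
- major 9th: C##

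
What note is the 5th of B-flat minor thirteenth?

Root of B-flat minor thirteenth = B♭. The 5th is a perfect 5th: B♭ up a perfect 5th → F.

F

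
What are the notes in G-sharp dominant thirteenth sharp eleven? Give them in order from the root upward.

Root G♯, quality dominant thirteenth sharp eleven:
G♯ — root
B♯ — major 3rd
D♯ — perfect 5th
F♯ — minor 7th
A♯ — major 9th
C𝄪 — augmented 11th
E♯ — major 13th

G♯ – B♯ – D♯ – F♯ – A♯ – C𝄪 – E♯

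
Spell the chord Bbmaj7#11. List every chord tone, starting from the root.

Bbmaj7#11 is a major seventh sharp eleven built on Bb.
Root: Bb
Major 3rd (3rd): D
Perfect 5th (5th): F
Major 7th (7th): A
Augmented 11th (11th): E

Bb  D  F  A  E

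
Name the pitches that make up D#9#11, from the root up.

D# F## A# C# E# G##

D#9#11 is a dominant ninth sharp eleven built on D#.
- root: D#
- major 3rd: F##
- perfect 5th: A#
- minor 7th: C#
- major 9th: E#
- augmented 11th: G##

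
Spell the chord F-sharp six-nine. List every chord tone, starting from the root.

F-sharp A-sharp C-sharp D-sharp G-sharp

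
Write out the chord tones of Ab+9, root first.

Ab+9: dominant ninth sharp five on Ab.
- root: Ab
- major 3rd: C
- augmented 5th: E
- minor 7th: Gb
- major 9th: Bb

Ab  C  E  Gb  Bb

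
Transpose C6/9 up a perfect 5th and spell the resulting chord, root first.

G, B, D, E, A

A perfect 5th up from C is G, so the new chord is G six-nine.
- root: G
- major 3rd: B
- perfect 5th: D
- major 6th: E
- major 9th: A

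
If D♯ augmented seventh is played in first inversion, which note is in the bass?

D♯ augmented seventh in root position is D-sharp–F-double-sharp–A-double-sharp–C-sharp.
First inversion places the third in the bass, which is F-double-sharp.

F-double-sharp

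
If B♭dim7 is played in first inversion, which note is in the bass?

B♭dim7 in root position is Bb–Db–Fb–Abb.
First inversion places the third in the bass, which is Db.

Db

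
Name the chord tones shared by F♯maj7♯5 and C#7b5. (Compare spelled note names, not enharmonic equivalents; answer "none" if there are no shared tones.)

F♯maj7♯5: F# A# C## E#
C#7b5: C# E# G B
Common to both → E#.

E#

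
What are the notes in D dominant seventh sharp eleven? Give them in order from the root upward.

D dominant seventh sharp eleven is a dominant seventh sharp eleven built on D.
root → D
3rd (major 3rd) → F#
5th (perfect 5th) → A
7th (minor 7th) → C
11th (augmented 11th) → G#

D – F# – A – C – G#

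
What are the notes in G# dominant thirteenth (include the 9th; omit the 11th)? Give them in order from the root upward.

G-sharp, B-sharp, D-sharp, F-sharp, A-sharp, E-sharp

G# dominant thirteenth: dominant thirteenth on G-sharp.
G-sharp — root
B-sharp — major 3rd
D-sharp — perfect 5th
F-sharp — minor 7th
A-sharp — major 9th
E-sharp — major 13th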